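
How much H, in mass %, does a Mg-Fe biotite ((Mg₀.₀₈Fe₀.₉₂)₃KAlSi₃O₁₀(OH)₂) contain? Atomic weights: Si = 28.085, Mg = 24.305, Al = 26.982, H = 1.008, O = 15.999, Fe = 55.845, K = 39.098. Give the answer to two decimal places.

0.40 mass %

Formula mass = 0.24·24.305 + 2.76·55.845 + 1·39.098 + 1·26.982 + 3·28.085 + 12·15.999 + 2·1.008 = 504.304 g/mol, of which 2.016 g is H.
So H makes up 2.016/504.304 = 0.0040 of the mass, i.e. 0.40%.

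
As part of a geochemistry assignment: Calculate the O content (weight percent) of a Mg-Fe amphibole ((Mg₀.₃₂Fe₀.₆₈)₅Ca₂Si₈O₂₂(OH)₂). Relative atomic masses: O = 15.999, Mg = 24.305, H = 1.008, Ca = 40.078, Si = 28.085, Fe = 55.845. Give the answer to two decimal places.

41.76 weight percent

Formula mass = 1.60*24.305 + 3.40*55.845 + 2*40.078 + 8*28.085 + 24*15.999 + 2*1.008 = 919.589 g/mol, of which 383.976 g is O.
So O makes up 383.976/919.589 = 0.4176 of the mass, i.e. 41.76%.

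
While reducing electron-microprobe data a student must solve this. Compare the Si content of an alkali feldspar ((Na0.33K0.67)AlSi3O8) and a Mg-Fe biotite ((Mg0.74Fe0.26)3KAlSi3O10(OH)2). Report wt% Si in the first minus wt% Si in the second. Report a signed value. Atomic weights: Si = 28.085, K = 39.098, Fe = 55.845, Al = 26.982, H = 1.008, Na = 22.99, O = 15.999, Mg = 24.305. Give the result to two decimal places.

11.79 percentage points

First mineral: 84.255 g Si in 273.011 g formula = 30.86 wt% Si.
Second mineral: 84.255 g Si in 441.855 g formula = 19.07 wt% Si.
30.86% − 19.07% gives a difference of 11.79 percentage points.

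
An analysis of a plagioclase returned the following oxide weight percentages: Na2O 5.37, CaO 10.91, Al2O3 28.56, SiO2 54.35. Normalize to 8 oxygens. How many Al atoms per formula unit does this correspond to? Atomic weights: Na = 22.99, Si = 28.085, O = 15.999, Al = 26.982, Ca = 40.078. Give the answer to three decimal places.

Na2O (M=61.979): mol = 0.08664; Na = 0.17328, O = 0.08664.
CaO (M=56.077): mol = 0.19455; Ca = 0.19455, O = 0.19455.
Al2O3 (M=101.961): mol = 0.28011; Al = 0.56022, O = 0.84033.
SiO2 (M=60.083): mol = 0.90458; Si = 0.90458, O = 1.80916.
ΣO = 2.93068; factor = 8/ΣO = 2.72974.
Al apfu = 0.56022 × 2.72974 = 1.529.

1.529 Al apfu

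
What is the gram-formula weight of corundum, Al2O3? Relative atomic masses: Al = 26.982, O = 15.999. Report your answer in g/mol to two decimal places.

101.96 g/mol

The formula mass is the sum 2*26.982 + 3*15.999.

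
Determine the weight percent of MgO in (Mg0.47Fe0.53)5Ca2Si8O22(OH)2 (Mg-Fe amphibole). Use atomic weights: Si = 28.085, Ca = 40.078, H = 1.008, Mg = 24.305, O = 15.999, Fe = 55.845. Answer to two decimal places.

Formula mass = 895.934 g/mol.
2.35 Mg → 2.3500 mol MgO per formula unit; M(MgO) = 40.304, so MgO mass = 94.714 g.
94.714/895.934 × 100 = 10.57 wt%.

10.57 wt%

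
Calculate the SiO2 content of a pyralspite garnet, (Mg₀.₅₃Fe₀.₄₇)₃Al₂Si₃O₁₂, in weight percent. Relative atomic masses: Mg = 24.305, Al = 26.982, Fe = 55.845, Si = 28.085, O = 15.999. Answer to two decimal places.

M((Mg₀.₅₃Fe₀.₄₇)₃Al₂Si₃O₁₂) = 447.593 g/mol; M(SiO2) = 60.083 g/mol.
Moles SiO2 per formula unit = 3 Si ÷ 1 = 3.0000.
SiO2 fraction = (3.0000 × 60.083) / 447.593 = 180.249/447.593 = 0.4027.

40.27 wt%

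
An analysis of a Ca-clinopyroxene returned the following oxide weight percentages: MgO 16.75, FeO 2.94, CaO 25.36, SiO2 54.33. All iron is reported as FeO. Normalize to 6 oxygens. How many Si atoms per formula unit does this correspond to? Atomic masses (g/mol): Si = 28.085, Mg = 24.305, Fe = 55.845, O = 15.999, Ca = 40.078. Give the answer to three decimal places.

MgO (M=40.304): mol = 0.41559; Mg = 0.41559, O = 0.41559.
FeO (M=71.844): mol = 0.04092; Fe = 0.04092, O = 0.04092.
CaO (M=56.077): mol = 0.45224; Ca = 0.45224, O = 0.45224.
SiO2 (M=60.083): mol = 0.90425; Si = 0.90425, O = 1.80850.
ΣO = 2.71725; factor = 6/ΣO = 2.20811.
Si apfu = 0.90425 × 2.20811 = 1.997.

1.997 Si apfu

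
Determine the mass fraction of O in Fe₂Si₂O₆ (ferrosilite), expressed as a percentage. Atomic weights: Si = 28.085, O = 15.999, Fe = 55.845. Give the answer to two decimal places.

36.38 weight percent

Molar mass of Fe₂Si₂O₆: 2*55.845 + 2*28.085 + 6*15.999 = 263.854 g/mol.
Mass of O per formula unit: 6 × 15.999 = 95.994 g.
Weight fraction O = 95.994 / 263.854 = 0.3638.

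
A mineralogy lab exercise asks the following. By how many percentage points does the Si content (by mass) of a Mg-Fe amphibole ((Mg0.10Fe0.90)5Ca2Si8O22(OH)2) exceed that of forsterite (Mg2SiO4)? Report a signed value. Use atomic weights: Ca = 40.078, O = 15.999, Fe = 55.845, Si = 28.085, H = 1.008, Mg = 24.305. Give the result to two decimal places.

3.58 percentage points

Si in (Mg0.10Fe0.90)5Ca2Si8O22(OH)2: molar mass 954.283 g/mol; 8×28.085 = 224.680 g → 23.54 wt%.
Si in Mg2SiO4: molar mass 140.691 g/mol; 1×28.085 = 28.085 g → 19.96 wt%.
Difference = 23.54 − 19.96 = 3.58 percentage points.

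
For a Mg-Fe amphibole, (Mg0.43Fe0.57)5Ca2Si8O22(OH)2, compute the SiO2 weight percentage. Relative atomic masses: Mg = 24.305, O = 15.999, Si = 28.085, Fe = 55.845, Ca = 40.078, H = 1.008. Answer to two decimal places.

Molar mass of (Mg0.43Fe0.57)5Ca2Si8O22(OH)2 = 2.15×24.305 + 2.85×55.845 + 2×40.078 + 8×28.085 + 24×15.999 + 2×1.008 = 902.242 g/mol.
Each formula unit contains 8 Si, equivalent to 8/1 = 8.0000 mol SiO2.
M(SiO2) = 1×28.085 + 2×15.999 = 60.083 g/mol.
Mass of SiO2 per formula unit = 8.0000 × 60.083 = 480.664 g.
SiO2 wt% = 480.664 / 902.242 × 100 = 53.27%.

53.27 wt%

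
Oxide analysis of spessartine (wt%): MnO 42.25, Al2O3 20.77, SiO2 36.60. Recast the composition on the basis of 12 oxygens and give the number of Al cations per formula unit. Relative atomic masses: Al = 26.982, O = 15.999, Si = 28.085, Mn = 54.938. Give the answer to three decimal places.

2.016 Al apfu

42.25 wt% MnO ÷ 70.937 g/mol = 0.59560 mol, giving 0.59560 Mn and 0.59560 O.
20.77 wt% Al2O3 ÷ 101.961 g/mol = 0.20371 mol, giving 0.40742 Al and 0.61113 O.
36.60 wt% SiO2 ÷ 60.083 g/mol = 0.60916 mol, giving 0.60916 Si and 1.21832 O.
Oxygen sums to 2.42505; scaling by 12/2.42505 = 4.94835 puts the formula on 12 O.
Al: 0.40742 × 4.94835 = 2.016 atoms per formula unit.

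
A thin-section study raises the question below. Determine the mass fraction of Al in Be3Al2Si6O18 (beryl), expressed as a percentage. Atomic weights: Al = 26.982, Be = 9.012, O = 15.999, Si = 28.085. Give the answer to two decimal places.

Formula mass = 3*9.012 + 2*26.982 + 6*28.085 + 18*15.999 = 537.492 g/mol, of which 53.964 g is Al.
So Al makes up 53.964/537.492 = 0.1004 of the mass, i.e. 10.04%.

10.04 mass %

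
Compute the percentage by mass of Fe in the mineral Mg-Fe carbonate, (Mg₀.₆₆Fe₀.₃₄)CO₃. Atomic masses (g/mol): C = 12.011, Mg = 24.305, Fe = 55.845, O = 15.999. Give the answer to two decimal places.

M((Mg₀.₆₆Fe₀.₃₄)CO₃) = 95.037 g/mol.
Fe contributes 0.34 × 55.845 = 18.987 g per mole.
18.987/95.037 = 0.1998 → 19.98%.

19.98 mass %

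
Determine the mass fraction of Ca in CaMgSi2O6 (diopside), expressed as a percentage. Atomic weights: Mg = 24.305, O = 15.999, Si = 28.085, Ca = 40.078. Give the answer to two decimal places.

Molar mass of CaMgSi2O6: 1·40.078 + 1·24.305 + 2·28.085 + 6·15.999 = 216.547 g/mol.
Mass of Ca per formula unit: 1 × 40.078 = 40.078 g.
Weight fraction Ca = 40.078 / 216.547 = 0.1851.

18.51 wt%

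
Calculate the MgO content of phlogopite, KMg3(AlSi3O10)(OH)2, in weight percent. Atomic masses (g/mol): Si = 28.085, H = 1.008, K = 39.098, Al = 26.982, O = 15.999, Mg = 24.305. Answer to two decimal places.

28.98 wt%

Formula mass = 417.254 g/mol.
3 Mg → 3.0000 mol MgO per formula unit; M(MgO) = 40.304, so MgO mass = 120.912 g.
120.912/417.254 × 100 = 28.98 wt%.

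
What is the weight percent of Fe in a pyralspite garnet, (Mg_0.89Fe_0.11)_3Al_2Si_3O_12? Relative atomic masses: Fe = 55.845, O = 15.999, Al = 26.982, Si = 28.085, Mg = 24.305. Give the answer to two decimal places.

4.46 mass %

Molar mass of (Mg_0.89Fe_0.11)_3Al_2Si_3O_12: 2.67·24.305 + 0.33·55.845 + 2·26.982 + 3·28.085 + 12·15.999 = 413.530 g/mol.
Mass of Fe per formula unit: 0.33 × 55.845 = 18.429 g.
Weight fraction Fe = 18.429 / 413.530 = 0.0446.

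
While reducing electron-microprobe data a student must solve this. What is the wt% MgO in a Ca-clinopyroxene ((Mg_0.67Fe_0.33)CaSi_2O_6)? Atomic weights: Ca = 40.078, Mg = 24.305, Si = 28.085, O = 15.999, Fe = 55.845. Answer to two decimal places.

M((Mg_0.67Fe_0.33)CaSi_2O_6) = 226.955 g/mol; M(MgO) = 40.304 g/mol.
Moles MgO per formula unit = 0.67 Mg ÷ 1 = 0.6700.
MgO fraction = (0.6700 × 40.304) / 226.955 = 27.004/226.955 = 0.1190.

11.90 wt%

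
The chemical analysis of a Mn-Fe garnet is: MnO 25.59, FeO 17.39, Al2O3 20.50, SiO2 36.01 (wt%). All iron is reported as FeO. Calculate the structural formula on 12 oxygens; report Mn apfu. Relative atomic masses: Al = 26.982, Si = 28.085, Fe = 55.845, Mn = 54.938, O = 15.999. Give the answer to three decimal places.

25.59 wt% MnO ÷ 70.937 g/mol = 0.36074 mol, giving 0.36074 Mn and 0.36074 O.
17.39 wt% FeO ÷ 71.844 g/mol = 0.24205 mol, giving 0.24205 Fe and 0.24205 O.
20.50 wt% Al2O3 ÷ 101.961 g/mol = 0.20106 mol, giving 0.40212 Al and 0.60318 O.
36.01 wt% SiO2 ÷ 60.083 g/mol = 0.59934 mol, giving 0.59934 Si and 1.19868 O.
Oxygen sums to 2.40465; scaling by 12/2.40465 = 4.99033 puts the formula on 12 O.
Mn: 0.36074 × 4.99033 = 1.800 atoms per formula unit.

1.800 Mn apfu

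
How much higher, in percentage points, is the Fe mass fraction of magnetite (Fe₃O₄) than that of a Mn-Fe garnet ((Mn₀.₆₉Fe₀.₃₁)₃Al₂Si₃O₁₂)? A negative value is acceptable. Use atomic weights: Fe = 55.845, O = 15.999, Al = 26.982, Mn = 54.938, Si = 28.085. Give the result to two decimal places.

61.89 percentage points

M(Fe₃O₄) = 231.531 g/mol, so wt% Fe = 167.535/231.531 × 100 = 72.36%.
M((Mn₀.₆₉Fe₀.₃₁)₃Al₂Si₃O₁₂) = 495.865 g/mol, so wt% Fe = 51.936/495.865 × 100 = 10.47%.
72.36 − 10.47 = 61.89 pp.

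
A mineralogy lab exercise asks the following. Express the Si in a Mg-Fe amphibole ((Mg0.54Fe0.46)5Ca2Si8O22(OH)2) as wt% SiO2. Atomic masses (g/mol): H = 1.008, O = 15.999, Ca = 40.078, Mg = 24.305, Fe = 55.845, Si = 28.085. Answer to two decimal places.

Molar mass of (Mg0.54Fe0.46)5Ca2Si8O22(OH)2 = 2.70*24.305 + 2.30*55.845 + 2*40.078 + 8*28.085 + 24*15.999 + 2*1.008 = 884.895 g/mol.
Each formula unit contains 8 Si, equivalent to 8/1 = 8.0000 mol SiO2.
M(SiO2) = 1×28.085 + 2×15.999 = 60.083 g/mol.
Mass of SiO2 per formula unit = 8.0000 × 60.083 = 480.664 g.
SiO2 wt% = 480.664 / 884.895 × 100 = 54.32%.

54.32 wt%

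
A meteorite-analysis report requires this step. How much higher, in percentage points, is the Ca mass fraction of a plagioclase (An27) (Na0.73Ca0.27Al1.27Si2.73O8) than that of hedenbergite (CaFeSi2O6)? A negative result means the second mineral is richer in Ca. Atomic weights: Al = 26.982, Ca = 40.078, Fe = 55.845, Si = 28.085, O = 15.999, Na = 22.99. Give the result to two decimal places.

M(Na0.73Ca0.27Al1.27Si2.73O8) = 266.535 g/mol, so wt% Ca = 10.821/266.535 × 100 = 4.06%.
M(CaFeSi2O6) = 248.087 g/mol, so wt% Ca = 40.078/248.087 × 100 = 16.15%.
4.06 − 16.15 = -12.09 pp.

-12.09 percentage points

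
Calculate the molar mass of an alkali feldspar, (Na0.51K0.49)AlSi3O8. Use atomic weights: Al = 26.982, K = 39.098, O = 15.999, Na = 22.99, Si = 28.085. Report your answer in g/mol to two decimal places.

M = 0.51(22.99) + 0.49(39.098) + 1(26.982) + 3(28.085) + 8(15.999)

270.11 g/mol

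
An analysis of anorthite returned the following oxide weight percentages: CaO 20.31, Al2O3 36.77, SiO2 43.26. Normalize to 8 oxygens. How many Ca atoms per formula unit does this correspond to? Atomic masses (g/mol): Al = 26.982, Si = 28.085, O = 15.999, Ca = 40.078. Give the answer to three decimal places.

20.31 wt% CaO ÷ 56.077 g/mol = 0.36218 mol, giving 0.36218 Ca and 0.36218 O.
36.77 wt% Al2O3 ÷ 101.961 g/mol = 0.36063 mol, giving 0.72126 Al and 1.08189 O.
43.26 wt% SiO2 ÷ 60.083 g/mol = 0.72000 mol, giving 0.72000 Si and 1.44000 O.
Oxygen sums to 2.88407; scaling by 8/2.88407 = 2.77386 puts the formula on 8 O.
Ca: 0.36218 × 2.77386 = 1.005 atoms per formula unit.

1.005 Ca apfu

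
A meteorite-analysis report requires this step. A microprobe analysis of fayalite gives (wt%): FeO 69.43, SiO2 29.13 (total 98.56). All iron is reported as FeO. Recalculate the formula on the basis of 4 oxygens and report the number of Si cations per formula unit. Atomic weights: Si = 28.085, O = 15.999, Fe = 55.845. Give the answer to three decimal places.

FeO (M=71.844): mol = 0.96640; Fe = 0.96640, O = 0.96640.
SiO2 (M=60.083): mol = 0.48483; Si = 0.48483, O = 0.96966.
ΣO = 1.93606; factor = 4/ΣO = 2.06605.
Si apfu = 0.48483 × 2.06605 = 1.002.

1.002 Si apfu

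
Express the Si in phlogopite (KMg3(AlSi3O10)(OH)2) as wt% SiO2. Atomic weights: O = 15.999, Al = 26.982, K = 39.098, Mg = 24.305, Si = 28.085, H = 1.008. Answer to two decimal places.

43.20 wt%

Molar mass of KMg3(AlSi3O10)(OH)2 = 1*39.098 + 3*24.305 + 1*26.982 + 3*28.085 + 12*15.999 + 2*1.008 = 417.254 g/mol.
Each formula unit contains 3 Si, equivalent to 3/1 = 3.0000 mol SiO2.
M(SiO2) = 1×28.085 + 2×15.999 = 60.083 g/mol.
Mass of SiO2 per formula unit = 3.0000 × 60.083 = 180.249 g.
SiO2 wt% = 180.249 / 417.254 × 100 = 43.20%.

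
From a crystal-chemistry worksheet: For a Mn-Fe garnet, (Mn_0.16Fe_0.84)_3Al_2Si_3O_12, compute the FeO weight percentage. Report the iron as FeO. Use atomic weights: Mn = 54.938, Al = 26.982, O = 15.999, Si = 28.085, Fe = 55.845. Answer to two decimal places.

36.41 wt%

Molar mass of (Mn_0.16Fe_0.84)_3Al_2Si_3O_12 = 0.48*54.938 + 2.52*55.845 + 2*26.982 + 3*28.085 + 12*15.999 = 497.307 g/mol.
Each formula unit contains 2.52 Fe, equivalent to 2.52/1 = 2.5200 mol FeO.
M(FeO) = 1×55.845 + 1×15.999 = 71.844 g/mol.
Mass of FeO per formula unit = 2.5200 × 71.844 = 181.047 g.
FeO wt% = 181.047 / 497.307 × 100 = 36.41%.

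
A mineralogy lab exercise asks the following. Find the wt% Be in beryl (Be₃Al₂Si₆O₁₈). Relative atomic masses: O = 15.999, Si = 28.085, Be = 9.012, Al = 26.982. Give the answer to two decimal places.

5.03 wt%

Molar mass of Be₃Al₂Si₆O₁₈: 3·9.012 + 2·26.982 + 6·28.085 + 18·15.999 = 537.492 g/mol.
Mass of Be per formula unit: 3 × 9.012 = 27.036 g.
Weight fraction Be = 27.036 / 537.492 = 0.0503.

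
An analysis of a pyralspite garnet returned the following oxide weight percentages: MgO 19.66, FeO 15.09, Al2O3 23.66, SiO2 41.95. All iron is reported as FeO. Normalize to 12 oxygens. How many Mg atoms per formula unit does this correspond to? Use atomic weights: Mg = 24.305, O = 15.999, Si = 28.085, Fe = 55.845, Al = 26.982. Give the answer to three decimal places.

MgO: 19.66/40.304 = 0.48779 mol → 0.48779 mol Mg, 0.48779 mol O.
FeO: 15.09/71.844 = 0.21004 mol → 0.21004 mol Fe, 0.21004 mol O.
Al2O3: 23.66/101.961 = 0.23205 mol → 0.46410 mol Al, 0.69615 mol O.
SiO2: 41.95/60.083 = 0.69820 mol → 0.69820 mol Si, 1.39640 mol O.
Total oxygen = 2.79038 mol. Normalization factor = 12/2.79038 = 4.30049.
Mg per 12 O = 0.48779 × 4.30049 = 2.098.

2.098 Mg apfu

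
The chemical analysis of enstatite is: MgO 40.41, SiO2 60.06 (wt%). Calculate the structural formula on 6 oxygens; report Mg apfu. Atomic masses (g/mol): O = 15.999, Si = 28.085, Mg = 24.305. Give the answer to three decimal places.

2.004 Mg apfu

MgO: 40.41/40.304 = 1.00263 mol → 1.00263 mol Mg, 1.00263 mol O.
SiO2: 60.06/60.083 = 0.99962 mol → 0.99962 mol Si, 1.99924 mol O.
Total oxygen = 3.00187 mol. Normalization factor = 6/3.00187 = 1.99875.
Mg per 6 O = 1.00263 × 1.99875 = 2.004.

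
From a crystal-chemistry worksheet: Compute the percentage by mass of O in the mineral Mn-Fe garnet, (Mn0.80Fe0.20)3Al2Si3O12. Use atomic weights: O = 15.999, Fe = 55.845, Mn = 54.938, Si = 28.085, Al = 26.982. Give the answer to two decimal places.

M((Mn0.80Fe0.20)3Al2Si3O12) = 495.565 g/mol.
O contributes 12 × 15.999 = 191.988 g per mole.
191.988/495.565 = 0.3874 → 38.74%.

38.74 mass %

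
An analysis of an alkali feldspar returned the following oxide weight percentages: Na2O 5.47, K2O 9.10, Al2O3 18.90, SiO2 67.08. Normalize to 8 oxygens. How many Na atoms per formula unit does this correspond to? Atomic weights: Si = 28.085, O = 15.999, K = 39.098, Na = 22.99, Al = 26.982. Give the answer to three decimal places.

Na2O (M=61.979): mol = 0.08826; Na = 0.17652, O = 0.08826.
K2O (M=94.195): mol = 0.09661; K = 0.19322, O = 0.09661.
Al2O3 (M=101.961): mol = 0.18536; Al = 0.37072, O = 0.55608.
SiO2 (M=60.083): mol = 1.11646; Si = 1.11646, O = 2.23292.
ΣO = 2.97387; factor = 8/ΣO = 2.69010.
Na apfu = 0.17652 × 2.69010 = 0.475.

0.475 Na apfu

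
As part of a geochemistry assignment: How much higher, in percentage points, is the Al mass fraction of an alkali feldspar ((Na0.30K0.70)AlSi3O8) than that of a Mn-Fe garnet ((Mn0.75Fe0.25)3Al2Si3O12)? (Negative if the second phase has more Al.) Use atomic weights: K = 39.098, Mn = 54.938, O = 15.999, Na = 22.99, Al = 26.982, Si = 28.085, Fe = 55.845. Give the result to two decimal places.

-1.02 percentage points

M((Na0.30K0.70)AlSi3O8) = 273.495 g/mol, so wt% Al = 26.982/273.495 × 100 = 9.87%.
M((Mn0.75Fe0.25)3Al2Si3O12) = 495.701 g/mol, so wt% Al = 53.964/495.701 × 100 = 10.89%.
9.87 − 10.89 = -1.02 pp.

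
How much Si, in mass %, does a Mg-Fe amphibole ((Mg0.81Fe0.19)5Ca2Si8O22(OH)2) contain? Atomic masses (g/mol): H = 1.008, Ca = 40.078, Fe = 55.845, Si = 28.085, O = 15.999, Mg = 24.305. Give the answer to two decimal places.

26.67 mass %

Molar mass of (Mg0.81Fe0.19)5Ca2Si8O22(OH)2: 4.05·24.305 + 0.95·55.845 + 2·40.078 + 8·28.085 + 24·15.999 + 2·1.008 = 842.316 g/mol.
Mass of Si per formula unit: 8 × 28.085 = 224.680 g.
Weight fraction Si = 224.680 / 842.316 = 0.2667.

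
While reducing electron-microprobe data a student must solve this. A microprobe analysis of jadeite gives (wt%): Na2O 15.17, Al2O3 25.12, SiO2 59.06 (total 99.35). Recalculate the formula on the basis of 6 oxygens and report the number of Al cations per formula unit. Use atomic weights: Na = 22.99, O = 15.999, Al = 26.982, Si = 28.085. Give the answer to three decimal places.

15.17 wt% Na2O ÷ 61.979 g/mol = 0.24476 mol, giving 0.48952 Na and 0.24476 O.
25.12 wt% Al2O3 ÷ 101.961 g/mol = 0.24637 mol, giving 0.49274 Al and 0.73911 O.
59.06 wt% SiO2 ÷ 60.083 g/mol = 0.98297 mol, giving 0.98297 Si and 1.96594 O.
Oxygen sums to 2.94981; scaling by 6/2.94981 = 2.03403 puts the formula on 6 O.
Al: 0.49274 × 2.03403 = 1.002 atoms per formula unit.

1.002 Al apfu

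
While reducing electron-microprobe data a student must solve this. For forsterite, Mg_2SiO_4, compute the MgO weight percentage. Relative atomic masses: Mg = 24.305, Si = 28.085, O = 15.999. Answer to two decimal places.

Molar mass of Mg_2SiO_4 = 2×24.305 + 1×28.085 + 4×15.999 = 140.691 g/mol.
Each formula unit contains 2 Mg, equivalent to 2/1 = 2.0000 mol MgO.
M(MgO) = 1×24.305 + 1×15.999 = 40.304 g/mol.
Mass of MgO per formula unit = 2.0000 × 40.304 = 80.608 g.
MgO wt% = 80.608 / 140.691 × 100 = 57.29%.

57.29 wt%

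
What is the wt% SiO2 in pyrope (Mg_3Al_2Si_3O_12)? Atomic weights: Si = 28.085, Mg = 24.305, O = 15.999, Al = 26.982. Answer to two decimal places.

Molar mass of Mg_3Al_2Si_3O_12 = 3×24.305 + 2×26.982 + 3×28.085 + 12×15.999 = 403.122 g/mol.
Each formula unit contains 3 Si, equivalent to 3/1 = 3.0000 mol SiO2.
M(SiO2) = 1×28.085 + 2×15.999 = 60.083 g/mol.
Mass of SiO2 per formula unit = 3.0000 × 60.083 = 180.249 g.
SiO2 wt% = 180.249 / 403.122 × 100 = 44.71%.

44.71 wt%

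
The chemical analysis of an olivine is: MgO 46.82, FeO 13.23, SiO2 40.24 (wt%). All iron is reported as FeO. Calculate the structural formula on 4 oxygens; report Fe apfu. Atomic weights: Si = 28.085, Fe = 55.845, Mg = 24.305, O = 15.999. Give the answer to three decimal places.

0.274 Fe apfu

MgO (M=40.304): mol = 1.16167; Mg = 1.16167, O = 1.16167.
FeO (M=71.844): mol = 0.18415; Fe = 0.18415, O = 0.18415.
SiO2 (M=60.083): mol = 0.66974; Si = 0.66974, O = 1.33948.
ΣO = 2.68530; factor = 4/ΣO = 1.48959.
Fe apfu = 0.18415 × 1.48959 = 0.274.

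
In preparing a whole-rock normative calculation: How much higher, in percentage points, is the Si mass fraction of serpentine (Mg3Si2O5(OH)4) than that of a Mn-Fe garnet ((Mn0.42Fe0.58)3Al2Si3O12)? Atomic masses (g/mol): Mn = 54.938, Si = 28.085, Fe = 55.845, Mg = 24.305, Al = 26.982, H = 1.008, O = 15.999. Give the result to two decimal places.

3.30 percentage points

First mineral: 56.170 g Si in 277.108 g formula = 20.27 wt% Si.
Second mineral: 84.255 g Si in 496.599 g formula = 16.97 wt% Si.
20.27% − 16.97% gives a difference of 3.30 percentage points.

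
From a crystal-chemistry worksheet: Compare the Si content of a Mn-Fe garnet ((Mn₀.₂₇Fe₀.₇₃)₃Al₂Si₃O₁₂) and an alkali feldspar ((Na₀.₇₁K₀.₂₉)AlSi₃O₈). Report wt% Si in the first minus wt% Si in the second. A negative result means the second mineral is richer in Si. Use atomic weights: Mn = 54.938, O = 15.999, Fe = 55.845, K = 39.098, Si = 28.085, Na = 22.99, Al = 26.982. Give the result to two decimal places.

Si in (Mn₀.₂₇Fe₀.₇₃)₃Al₂Si₃O₁₂: molar mass 497.007 g/mol; 3×28.085 = 84.255 g → 16.95 wt%.
Si in (Na₀.₇₁K₀.₂₉)AlSi₃O₈: molar mass 266.890 g/mol; 3×28.085 = 84.255 g → 31.57 wt%.
Difference = 16.95 − 31.57 = -14.62 percentage points.

-14.62 percentage points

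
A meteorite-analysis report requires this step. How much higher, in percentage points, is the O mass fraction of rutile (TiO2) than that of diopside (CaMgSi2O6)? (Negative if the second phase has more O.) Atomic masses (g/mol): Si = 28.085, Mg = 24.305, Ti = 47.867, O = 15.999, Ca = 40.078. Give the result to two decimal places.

O in TiO2: molar mass 79.865 g/mol; 2×15.999 = 31.998 g → 40.07 wt%.
O in CaMgSi2O6: molar mass 216.547 g/mol; 6×15.999 = 95.994 g → 44.33 wt%.
Difference = 40.07 − 44.33 = -4.26 percentage points.

-4.26 percentage points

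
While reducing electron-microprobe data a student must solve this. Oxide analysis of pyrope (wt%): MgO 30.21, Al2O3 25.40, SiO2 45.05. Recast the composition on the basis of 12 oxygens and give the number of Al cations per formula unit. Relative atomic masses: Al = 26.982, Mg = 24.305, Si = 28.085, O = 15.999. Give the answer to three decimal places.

1.995 Al apfu

MgO: 30.21/40.304 = 0.74955 mol → 0.74955 mol Mg, 0.74955 mol O.
Al2O3: 25.40/101.961 = 0.24911 mol → 0.49822 mol Al, 0.74733 mol O.
SiO2: 45.05/60.083 = 0.74980 mol → 0.74980 mol Si, 1.49960 mol O.
Total oxygen = 2.99648 mol. Normalization factor = 12/2.99648 = 4.00470.
Al per 12 O = 0.49822 × 4.00470 = 1.995.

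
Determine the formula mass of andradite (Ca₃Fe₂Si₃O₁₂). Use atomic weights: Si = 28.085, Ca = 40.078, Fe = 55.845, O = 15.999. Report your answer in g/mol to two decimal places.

M = 3·40.078 + 2·55.845 + 3·28.085 + 12·15.999

508.17 g/mol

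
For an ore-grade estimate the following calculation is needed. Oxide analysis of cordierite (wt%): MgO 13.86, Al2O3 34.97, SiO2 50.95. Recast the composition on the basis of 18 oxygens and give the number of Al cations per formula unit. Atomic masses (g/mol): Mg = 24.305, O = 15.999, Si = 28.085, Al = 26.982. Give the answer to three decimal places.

MgO (M=40.304): mol = 0.34389; Mg = 0.34389, O = 0.34389.
Al2O3 (M=101.961): mol = 0.34297; Al = 0.68594, O = 1.02891.
SiO2 (M=60.083): mol = 0.84799; Si = 0.84799, O = 1.69598.
ΣO = 3.06878; factor = 18/ΣO = 5.86552.
Al apfu = 0.68594 × 5.86552 = 4.023.

4.023 Al apfu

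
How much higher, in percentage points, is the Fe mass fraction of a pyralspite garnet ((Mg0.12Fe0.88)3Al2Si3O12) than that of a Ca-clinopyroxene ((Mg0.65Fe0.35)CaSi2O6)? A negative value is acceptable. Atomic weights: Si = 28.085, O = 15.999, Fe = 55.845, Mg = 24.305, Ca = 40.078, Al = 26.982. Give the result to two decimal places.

Fe in (Mg0.12Fe0.88)3Al2Si3O12: molar mass 486.388 g/mol; 2.64×55.845 = 147.431 g → 30.31 wt%.
Fe in (Mg0.65Fe0.35)CaSi2O6: molar mass 227.586 g/mol; 0.35×55.845 = 19.546 g → 8.59 wt%.
Difference = 30.31 − 8.59 = 21.72 percentage points.

21.72 percentage points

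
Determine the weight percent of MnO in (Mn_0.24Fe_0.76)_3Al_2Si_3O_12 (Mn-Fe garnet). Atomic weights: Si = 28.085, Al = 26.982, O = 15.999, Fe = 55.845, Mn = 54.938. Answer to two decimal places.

Molar mass of (Mn_0.24Fe_0.76)_3Al_2Si_3O_12 = 0.72·54.938 + 2.28·55.845 + 2·26.982 + 3·28.085 + 12·15.999 = 497.089 g/mol.
Each formula unit contains 0.72 Mn, equivalent to 0.72/1 = 0.7200 mol MnO.
M(MnO) = 1×54.938 + 1×15.999 = 70.937 g/mol.
Mass of MnO per formula unit = 0.7200 × 70.937 = 51.075 g.
MnO wt% = 51.075 / 497.089 × 100 = 10.27%.

10.27 wt%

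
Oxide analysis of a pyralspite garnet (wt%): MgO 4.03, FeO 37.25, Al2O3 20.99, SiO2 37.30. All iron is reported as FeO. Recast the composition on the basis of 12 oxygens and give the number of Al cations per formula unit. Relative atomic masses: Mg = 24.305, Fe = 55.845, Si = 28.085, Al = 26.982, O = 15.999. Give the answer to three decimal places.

1.994 Al apfu

4.03 wt% MgO ÷ 40.304 g/mol = 0.09999 mol, giving 0.09999 Mg and 0.09999 O.
37.25 wt% FeO ÷ 71.844 g/mol = 0.51848 mol, giving 0.51848 Fe and 0.51848 O.
20.99 wt% Al2O3 ÷ 101.961 g/mol = 0.20586 mol, giving 0.41172 Al and 0.61758 O.
37.30 wt% SiO2 ÷ 60.083 g/mol = 0.62081 mol, giving 0.62081 Si and 1.24162 O.
Oxygen sums to 2.47767; scaling by 12/2.47767 = 4.84326 puts the formula on 12 O.
Al: 0.41172 × 4.84326 = 1.994 atoms per formula unit.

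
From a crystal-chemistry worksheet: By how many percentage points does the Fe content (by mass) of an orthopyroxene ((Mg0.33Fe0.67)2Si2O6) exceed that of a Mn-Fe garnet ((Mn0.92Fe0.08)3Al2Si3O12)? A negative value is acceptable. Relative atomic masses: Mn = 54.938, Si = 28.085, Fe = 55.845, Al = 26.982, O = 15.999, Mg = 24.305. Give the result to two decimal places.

28.08 percentage points

M((Mg0.33Fe0.67)2Si2O6) = 243.038 g/mol, so wt% Fe = 74.832/243.038 × 100 = 30.79%.
M((Mn0.92Fe0.08)3Al2Si3O12) = 495.239 g/mol, so wt% Fe = 13.403/495.239 × 100 = 2.71%.
30.79 − 2.71 = 28.08 pp.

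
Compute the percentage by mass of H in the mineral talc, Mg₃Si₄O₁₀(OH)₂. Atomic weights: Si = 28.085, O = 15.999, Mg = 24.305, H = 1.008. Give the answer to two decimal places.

Formula mass = 3*24.305 + 4*28.085 + 12*15.999 + 2*1.008 = 379.259 g/mol, of which 2.016 g is H.
So H makes up 2.016/379.259 = 0.0053 of the mass, i.e. 0.53%.

0.53 wt%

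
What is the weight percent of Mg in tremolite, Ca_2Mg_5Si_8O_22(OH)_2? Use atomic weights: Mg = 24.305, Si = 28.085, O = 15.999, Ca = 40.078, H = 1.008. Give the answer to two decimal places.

14.96 weight percent

Formula mass = 2·40.078 + 5·24.305 + 8·28.085 + 24·15.999 + 2·1.008 = 812.353 g/mol, of which 121.525 g is Mg.
So Mg makes up 121.525/812.353 = 0.1496 of the mass, i.e. 14.96%.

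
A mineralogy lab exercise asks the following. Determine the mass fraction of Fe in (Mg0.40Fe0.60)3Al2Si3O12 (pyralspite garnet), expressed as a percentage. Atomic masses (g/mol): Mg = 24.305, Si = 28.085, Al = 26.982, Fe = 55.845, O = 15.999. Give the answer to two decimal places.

21.86 wt%

Formula mass = 1.20*24.305 + 1.80*55.845 + 2*26.982 + 3*28.085 + 12*15.999 = 459.894 g/mol, of which 100.521 g is Fe.
So Fe makes up 100.521/459.894 = 0.2186 of the mass, i.e. 21.86%.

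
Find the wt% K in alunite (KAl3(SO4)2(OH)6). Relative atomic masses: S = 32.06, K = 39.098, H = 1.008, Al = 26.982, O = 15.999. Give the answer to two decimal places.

Formula mass = 1*39.098 + 3*26.982 + 2*32.06 + 14*15.999 + 6*1.008 = 414.198 g/mol, of which 39.098 g is K.
So K makes up 39.098/414.198 = 0.0944 of the mass, i.e. 9.44%.

9.44 wt%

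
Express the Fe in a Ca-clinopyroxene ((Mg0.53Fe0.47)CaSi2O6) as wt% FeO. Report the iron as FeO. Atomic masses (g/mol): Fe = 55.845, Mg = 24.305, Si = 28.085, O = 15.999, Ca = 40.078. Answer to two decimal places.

14.59 wt%

Formula mass = 231.371 g/mol.
0.47 Fe → 0.4700 mol FeO per formula unit; M(FeO) = 71.844, so FeO mass = 33.767 g.
33.767/231.371 × 100 = 14.59 wt%.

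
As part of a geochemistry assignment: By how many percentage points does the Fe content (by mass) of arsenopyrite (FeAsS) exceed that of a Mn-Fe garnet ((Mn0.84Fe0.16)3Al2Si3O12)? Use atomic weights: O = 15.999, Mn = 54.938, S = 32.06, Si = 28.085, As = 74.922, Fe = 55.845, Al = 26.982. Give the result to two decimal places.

M(FeAsS) = 162.827 g/mol, so wt% Fe = 55.845/162.827 × 100 = 34.30%.
M((Mn0.84Fe0.16)3Al2Si3O12) = 495.456 g/mol, so wt% Fe = 26.806/495.456 × 100 = 5.41%.
34.30 − 5.41 = 28.89 pp.

28.89 percentage points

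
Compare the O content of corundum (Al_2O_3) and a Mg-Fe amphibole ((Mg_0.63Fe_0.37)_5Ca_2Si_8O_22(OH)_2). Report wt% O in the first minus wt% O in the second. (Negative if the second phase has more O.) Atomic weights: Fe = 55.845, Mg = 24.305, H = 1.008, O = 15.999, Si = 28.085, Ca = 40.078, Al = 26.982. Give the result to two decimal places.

2.97 percentage points

O in Al_2O_3: molar mass 101.961 g/mol; 3×15.999 = 47.997 g → 47.07 wt%.
O in (Mg_0.63Fe_0.37)_5Ca_2Si_8O_22(OH)_2: molar mass 870.702 g/mol; 24×15.999 = 383.976 g → 44.10 wt%.
Difference = 47.07 − 44.10 = 2.97 percentage points.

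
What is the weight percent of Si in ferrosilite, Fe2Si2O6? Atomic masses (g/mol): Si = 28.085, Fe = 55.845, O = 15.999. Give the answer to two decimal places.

M(Fe2Si2O6) = 263.854 g/mol.
Si contributes 2 × 28.085 = 56.170 g per mole.
56.170/263.854 = 0.2129 → 21.29%.

21.29 weight percent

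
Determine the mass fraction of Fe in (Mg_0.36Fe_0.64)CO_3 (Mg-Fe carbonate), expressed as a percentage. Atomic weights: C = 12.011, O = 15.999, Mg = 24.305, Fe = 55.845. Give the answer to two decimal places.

34.20 wt%

Formula mass = 0.36*24.305 + 0.64*55.845 + 1*12.011 + 3*15.999 = 104.499 g/mol, of which 35.741 g is Fe.
So Fe makes up 35.741/104.499 = 0.3420 of the mass, i.e. 34.20%.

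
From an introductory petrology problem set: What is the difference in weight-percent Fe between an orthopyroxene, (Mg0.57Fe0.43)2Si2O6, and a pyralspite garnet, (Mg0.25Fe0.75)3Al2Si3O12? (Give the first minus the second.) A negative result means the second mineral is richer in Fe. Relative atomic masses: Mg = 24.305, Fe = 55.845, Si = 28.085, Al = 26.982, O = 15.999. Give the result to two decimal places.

First mineral: 48.027 g Fe in 227.898 g formula = 21.07 wt% Fe.
Second mineral: 125.651 g Fe in 474.087 g formula = 26.50 wt% Fe.
21.07% − 26.50% gives a difference of -5.43 percentage points.

-5.43 percentage points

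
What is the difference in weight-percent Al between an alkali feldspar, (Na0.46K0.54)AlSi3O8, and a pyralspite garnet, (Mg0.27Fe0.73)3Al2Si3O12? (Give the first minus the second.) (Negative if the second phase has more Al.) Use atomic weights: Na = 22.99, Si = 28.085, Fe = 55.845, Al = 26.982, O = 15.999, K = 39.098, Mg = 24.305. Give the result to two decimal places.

-1.47 percentage points

M((Na0.46K0.54)AlSi3O8) = 270.917 g/mol, so wt% Al = 26.982/270.917 × 100 = 9.96%.
M((Mg0.27Fe0.73)3Al2Si3O12) = 472.195 g/mol, so wt% Al = 53.964/472.195 × 100 = 11.43%.
9.96 − 11.43 = -1.47 pp.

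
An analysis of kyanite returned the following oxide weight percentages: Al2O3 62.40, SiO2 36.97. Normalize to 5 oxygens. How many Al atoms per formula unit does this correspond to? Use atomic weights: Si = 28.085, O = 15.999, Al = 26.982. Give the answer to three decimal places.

1.996 Al apfu

Al2O3 (M=101.961): mol = 0.61200; Al = 1.22400, O = 1.83600.
SiO2 (M=60.083): mol = 0.61532; Si = 0.61532, O = 1.23064.
ΣO = 3.06664; factor = 5/ΣO = 1.63045.
Al apfu = 1.22400 × 1.63045 = 1.996.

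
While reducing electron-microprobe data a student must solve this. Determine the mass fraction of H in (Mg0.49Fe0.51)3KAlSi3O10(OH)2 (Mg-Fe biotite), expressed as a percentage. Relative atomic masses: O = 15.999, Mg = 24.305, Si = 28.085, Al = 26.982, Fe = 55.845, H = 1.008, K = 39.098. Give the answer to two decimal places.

0.43 weight percent

Molar mass of (Mg0.49Fe0.51)3KAlSi3O10(OH)2: 1.47·24.305 + 1.53·55.845 + 1·39.098 + 1·26.982 + 3·28.085 + 12·15.999 + 2·1.008 = 465.510 g/mol.
Mass of H per formula unit: 2 × 1.008 = 2.016 g.
Weight fraction H = 2.016 / 465.510 = 0.0043.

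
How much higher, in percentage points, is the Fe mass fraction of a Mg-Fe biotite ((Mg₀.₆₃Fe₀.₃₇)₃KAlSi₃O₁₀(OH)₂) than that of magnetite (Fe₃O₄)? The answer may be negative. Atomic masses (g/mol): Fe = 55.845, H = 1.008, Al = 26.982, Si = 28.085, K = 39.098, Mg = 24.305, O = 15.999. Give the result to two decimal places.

-58.65 percentage points

First mineral: 61.988 g Fe in 452.263 g formula = 13.71 wt% Fe.
Second mineral: 167.535 g Fe in 231.531 g formula = 72.36 wt% Fe.
13.71% − 72.36% gives a difference of -58.65 percentage points.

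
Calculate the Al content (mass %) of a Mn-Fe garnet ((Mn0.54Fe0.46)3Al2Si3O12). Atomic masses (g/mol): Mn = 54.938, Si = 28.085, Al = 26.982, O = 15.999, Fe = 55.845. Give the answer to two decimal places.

10.87 mass %

Molar mass of (Mn0.54Fe0.46)3Al2Si3O12: 1.62×54.938 + 1.38×55.845 + 2×26.982 + 3×28.085 + 12×15.999 = 496.273 g/mol.
Mass of Al per formula unit: 2 × 26.982 = 53.964 g.
Weight fraction Al = 53.964 / 496.273 = 0.1087.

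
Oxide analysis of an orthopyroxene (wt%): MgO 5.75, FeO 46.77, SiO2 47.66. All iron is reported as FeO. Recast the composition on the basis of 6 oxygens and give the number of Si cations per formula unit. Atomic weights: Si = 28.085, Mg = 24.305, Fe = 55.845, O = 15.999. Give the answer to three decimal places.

5.75 wt% MgO ÷ 40.304 g/mol = 0.14267 mol, giving 0.14267 Mg and 0.14267 O.
46.77 wt% FeO ÷ 71.844 g/mol = 0.65099 mol, giving 0.65099 Fe and 0.65099 O.
47.66 wt% SiO2 ÷ 60.083 g/mol = 0.79324 mol, giving 0.79324 Si and 1.58648 O.
Oxygen sums to 2.38014; scaling by 6/2.38014 = 2.52086 puts the formula on 6 O.
Si: 0.79324 × 2.52086 = 2.000 atoms per formula unit.

2.000 Si apfu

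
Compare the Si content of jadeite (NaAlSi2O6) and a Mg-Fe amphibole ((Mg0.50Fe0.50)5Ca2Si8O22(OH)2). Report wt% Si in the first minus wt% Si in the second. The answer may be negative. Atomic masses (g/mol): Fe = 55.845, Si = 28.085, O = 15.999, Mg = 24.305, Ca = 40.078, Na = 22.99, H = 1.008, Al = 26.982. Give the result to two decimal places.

First mineral: 56.170 g Si in 202.136 g formula = 27.79 wt% Si.
Second mineral: 224.680 g Si in 891.203 g formula = 25.21 wt% Si.
27.79% − 25.21% gives a difference of 2.58 percentage points.

2.58 percentage points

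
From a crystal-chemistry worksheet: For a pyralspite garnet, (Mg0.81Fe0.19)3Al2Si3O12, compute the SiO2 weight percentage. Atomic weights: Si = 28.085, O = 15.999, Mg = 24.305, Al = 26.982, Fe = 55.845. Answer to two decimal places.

42.80 wt%

Molar mass of (Mg0.81Fe0.19)3Al2Si3O12 = 2.43×24.305 + 0.57×55.845 + 2×26.982 + 3×28.085 + 12×15.999 = 421.100 g/mol.
Each formula unit contains 3 Si, equivalent to 3/1 = 3.0000 mol SiO2.
M(SiO2) = 1×28.085 + 2×15.999 = 60.083 g/mol.
Mass of SiO2 per formula unit = 3.0000 × 60.083 = 180.249 g.
SiO2 wt% = 180.249 / 421.100 × 100 = 42.80%.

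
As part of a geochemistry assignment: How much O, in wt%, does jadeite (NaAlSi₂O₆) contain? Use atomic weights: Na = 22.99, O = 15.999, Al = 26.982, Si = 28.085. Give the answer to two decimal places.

Formula mass = 1*22.99 + 1*26.982 + 2*28.085 + 6*15.999 = 202.136 g/mol, of which 95.994 g is O.
So O makes up 95.994/202.136 = 0.4749 of the mass, i.e. 47.49%.

47.49 wt%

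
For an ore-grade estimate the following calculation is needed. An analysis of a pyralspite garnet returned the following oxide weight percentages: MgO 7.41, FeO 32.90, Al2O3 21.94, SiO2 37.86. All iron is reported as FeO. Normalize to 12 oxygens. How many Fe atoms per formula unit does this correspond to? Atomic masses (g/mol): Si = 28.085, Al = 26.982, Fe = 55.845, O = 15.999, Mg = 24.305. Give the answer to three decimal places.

2.157 Fe apfu

MgO: 7.41/40.304 = 0.18385 mol → 0.18385 mol Mg, 0.18385 mol O.
FeO: 32.90/71.844 = 0.45794 mol → 0.45794 mol Fe, 0.45794 mol O.
Al2O3: 21.94/101.961 = 0.21518 mol → 0.43036 mol Al, 0.64554 mol O.
SiO2: 37.86/60.083 = 0.63013 mol → 0.63013 mol Si, 1.26026 mol O.
Total oxygen = 2.54759 mol. Normalization factor = 12/2.54759 = 4.71033.
Fe per 12 O = 0.45794 × 4.71033 = 2.157.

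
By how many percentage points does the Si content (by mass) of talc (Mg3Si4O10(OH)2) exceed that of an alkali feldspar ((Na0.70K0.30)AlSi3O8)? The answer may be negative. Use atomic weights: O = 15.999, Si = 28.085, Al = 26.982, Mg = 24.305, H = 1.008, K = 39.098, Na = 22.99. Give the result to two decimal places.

First mineral: 112.340 g Si in 379.259 g formula = 29.62 wt% Si.
Second mineral: 84.255 g Si in 267.051 g formula = 31.55 wt% Si.
29.62% − 31.55% gives a difference of -1.93 percentage points.

-1.93 percentage points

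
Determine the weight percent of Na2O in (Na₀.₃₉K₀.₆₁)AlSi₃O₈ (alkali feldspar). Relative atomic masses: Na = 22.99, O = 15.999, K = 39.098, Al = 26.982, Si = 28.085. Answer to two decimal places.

Molar mass of (Na₀.₃₉K₀.₆₁)AlSi₃O₈ = 0.39*22.99 + 0.61*39.098 + 1*26.982 + 3*28.085 + 8*15.999 = 272.045 g/mol.
Each formula unit contains 0.39 Na, equivalent to 0.39/2 = 0.1950 mol Na2O.
M(Na2O) = 2×22.99 + 1×15.999 = 61.979 g/mol.
Mass of Na2O per formula unit = 0.1950 × 61.979 = 12.086 g.
Na2O wt% = 12.086 / 272.045 × 100 = 4.44%.

4.44 wt%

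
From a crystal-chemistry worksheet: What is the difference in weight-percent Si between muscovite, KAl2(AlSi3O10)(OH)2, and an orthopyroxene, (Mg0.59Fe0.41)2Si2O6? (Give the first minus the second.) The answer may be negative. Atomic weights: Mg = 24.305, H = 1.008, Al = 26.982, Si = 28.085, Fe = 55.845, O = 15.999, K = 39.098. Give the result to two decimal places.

-3.63 percentage points

M(KAl2(AlSi3O10)(OH)2) = 398.303 g/mol, so wt% Si = 84.255/398.303 × 100 = 21.15%.
M((Mg0.59Fe0.41)2Si2O6) = 226.637 g/mol, so wt% Si = 56.170/226.637 × 100 = 24.78%.
21.15 − 24.78 = -3.63 pp.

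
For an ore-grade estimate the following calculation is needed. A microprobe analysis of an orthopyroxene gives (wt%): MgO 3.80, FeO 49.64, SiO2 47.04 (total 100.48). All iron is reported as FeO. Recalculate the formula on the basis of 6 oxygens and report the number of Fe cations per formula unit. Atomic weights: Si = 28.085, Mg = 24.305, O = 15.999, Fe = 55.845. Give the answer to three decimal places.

1.763 Fe apfu

3.80 wt% MgO ÷ 40.304 g/mol = 0.09428 mol, giving 0.09428 Mg and 0.09428 O.
49.64 wt% FeO ÷ 71.844 g/mol = 0.69094 mol, giving 0.69094 Fe and 0.69094 O.
47.04 wt% SiO2 ÷ 60.083 g/mol = 0.78292 mol, giving 0.78292 Si and 1.56584 O.
Oxygen sums to 2.35106; scaling by 6/2.35106 = 2.55204 puts the formula on 6 O.
Fe: 0.69094 × 2.55204 = 1.763 atoms per formula unit.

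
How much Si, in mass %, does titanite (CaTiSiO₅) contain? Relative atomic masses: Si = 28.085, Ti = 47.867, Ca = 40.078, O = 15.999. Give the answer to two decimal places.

Formula mass = 1×40.078 + 1×47.867 + 1×28.085 + 5×15.999 = 196.025 g/mol, of which 28.085 g is Si.
So Si makes up 28.085/196.025 = 0.1433 of the mass, i.e. 14.33%.

14.33 mass %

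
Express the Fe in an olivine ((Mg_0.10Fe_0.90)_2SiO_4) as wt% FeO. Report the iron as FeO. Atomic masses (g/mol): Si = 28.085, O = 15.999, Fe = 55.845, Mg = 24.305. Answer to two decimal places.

M((Mg_0.10Fe_0.90)_2SiO_4) = 197.463 g/mol; M(FeO) = 71.844 g/mol.
Moles FeO per formula unit = 1.80 Fe ÷ 1 = 1.8000.
FeO fraction = (1.8000 × 71.844) / 197.463 = 129.319/197.463 = 0.6549.

65.49 wt%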